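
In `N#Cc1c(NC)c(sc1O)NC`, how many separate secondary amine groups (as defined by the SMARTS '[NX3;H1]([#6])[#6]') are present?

2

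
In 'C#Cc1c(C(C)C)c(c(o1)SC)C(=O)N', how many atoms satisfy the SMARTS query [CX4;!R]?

Check the 15 heavy atoms by environment: 1× o (aromatic, X2, in 5-ring) → no; 4× c (aromatic, X3, in 5-ring) → no; 1× C (X3, acyclic) → no; 1× O (X1, acyclic) → no; 1× N (X3, acyclic) → no; 4× C (X4, acyclic) → match; 1× S (X2, acyclic) → no; 2× C (X2, acyclic) → no.
That gives 4 matching atoms.

4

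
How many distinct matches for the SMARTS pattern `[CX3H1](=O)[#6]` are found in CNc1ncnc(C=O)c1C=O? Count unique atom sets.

2

[CX3H1](=O)[#6] is the SMARTS for an aldehyde: an sp2 carbon with one H, double-bonded to O and single-bonded to carbon.
The molecule carries 2 separate instances of an aldehyde (-CHO) meeting every constraint; each maps to a distinct set of atoms, giving 2 matches.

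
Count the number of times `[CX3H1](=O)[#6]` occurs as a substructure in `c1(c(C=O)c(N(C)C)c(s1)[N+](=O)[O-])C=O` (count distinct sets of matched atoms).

[CX3H1](=O)[#6] is the SMARTS for an aldehyde: an sp2 carbon with one H, double-bonded to O and single-bonded to carbon.
The molecule carries 2 separate instances of an aldehyde (-CHO) meeting every constraint; each maps to a distinct set of atoms, giving 2 matches.

2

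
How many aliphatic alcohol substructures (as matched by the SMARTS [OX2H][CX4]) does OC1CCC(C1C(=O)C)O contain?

[OX2H][CX4] is the SMARTS for an aliphatic alcohol: a hydroxyl oxygen bound to an sp3 (X4) carbon.
The molecule carries 2 separate instances of a hydroxyl group (-OH) meeting every constraint; each maps to a distinct set of atoms, giving 2 matches.

2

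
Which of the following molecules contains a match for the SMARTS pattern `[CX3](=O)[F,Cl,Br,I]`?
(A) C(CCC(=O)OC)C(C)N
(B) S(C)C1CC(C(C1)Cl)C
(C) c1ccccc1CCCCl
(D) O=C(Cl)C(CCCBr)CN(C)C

[CX3](=O)[F,Cl,Br,I] describes a carbonyl carbon bonded to a halogen (an acyl halide).
(A) has a methyl-ester group (-C(=O)OCH3) but the carbonyl is bonded to -O-C, not to a halogen.
(B) has a chloro substituent but the Cl is not on a carbonyl carbon.
(C) has a chloro substituent but the Cl is not on a carbonyl carbon.
(D) contains an acyl chloride (-C(=O)Cl), which satisfies every atom and bond constraint.
So the answer is (D).

D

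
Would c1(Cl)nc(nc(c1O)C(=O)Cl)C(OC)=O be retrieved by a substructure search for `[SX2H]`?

No

The pattern [SX2H] describes an aliphatic sulfur with two connections, one being H — a thiol.
The closest candidate here is a hydroxyl group (-OH), but it is an -OH, not an -SH. No other fragment satisfies the full query, so there is no match.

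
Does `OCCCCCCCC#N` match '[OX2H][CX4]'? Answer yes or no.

The pattern [OX2H][CX4] describes a hydroxyl oxygen bound to an sp3 (X4) carbon — an aliphatic alcohol.
The molecule carries a hydroxyl group (-OH), whose atoms satisfy every constraint of the query, so the pattern matches.

Yes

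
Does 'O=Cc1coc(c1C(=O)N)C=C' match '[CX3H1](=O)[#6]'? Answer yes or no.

Yes

The pattern [CX3H1](=O)[#6] describes an sp2 carbon with one H, double-bonded to O and single-bonded to carbon — an aldehyde.
The molecule carries an aldehyde (-CHO), whose atoms satisfy every constraint of the query, so the pattern matches.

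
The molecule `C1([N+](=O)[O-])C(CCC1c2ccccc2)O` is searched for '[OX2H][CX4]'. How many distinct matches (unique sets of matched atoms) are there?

1

[OX2H][CX4] is the SMARTS for an aliphatic alcohol: a hydroxyl oxygen bound to an sp3 (X4) carbon.
Exactly one fragment in the molecule meets all constraints, giving 1 match.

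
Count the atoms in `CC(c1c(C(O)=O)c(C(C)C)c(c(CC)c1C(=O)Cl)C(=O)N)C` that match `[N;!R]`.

The query [N;!R] means: aliphatic nitrogen not in a ring.
Check the 23 heavy atoms by environment: 6× c (aromatic, in 6-ring) → no; 11× C (acyclic) → no; 4× O (acyclic) → no; 1× Cl (acyclic) → no; 1× N (acyclic) → match.
That gives 1 matching atom.

1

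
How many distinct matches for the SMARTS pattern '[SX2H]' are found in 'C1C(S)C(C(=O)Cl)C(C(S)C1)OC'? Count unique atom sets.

2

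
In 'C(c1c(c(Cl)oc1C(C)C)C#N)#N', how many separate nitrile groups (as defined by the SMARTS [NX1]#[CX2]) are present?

2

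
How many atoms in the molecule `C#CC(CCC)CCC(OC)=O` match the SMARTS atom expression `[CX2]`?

2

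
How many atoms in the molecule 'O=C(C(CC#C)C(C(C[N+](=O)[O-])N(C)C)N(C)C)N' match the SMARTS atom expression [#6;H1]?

4

The query [#6;H1] means: any carbon bearing exactly one hydrogen.
Check the 19 heavy atoms by environment: 2× C (H2) → no; 4× C (H1) → match; 2× N (H0) → no; 4× C (H3) → no; 1× N (charge +1, H0) → no; 1× O (charge -1, H0) → no; 2× O (H0) → no; 2× C (H0) → no; 1× N (H2) → no.
That gives 4 matching atoms.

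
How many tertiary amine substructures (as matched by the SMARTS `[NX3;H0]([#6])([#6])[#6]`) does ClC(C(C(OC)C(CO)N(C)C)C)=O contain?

1

[NX3;H0]([#6])([#6])[#6] is the SMARTS for a tertiary amine: a trivalent nitrogen with no H, bonded to three carbons.
Exactly one fragment in the molecule meets all constraints, giving 1 match.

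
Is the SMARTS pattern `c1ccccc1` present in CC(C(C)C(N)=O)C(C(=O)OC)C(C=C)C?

The pattern c1ccccc1 describes six aromatic carbons in a ring — a benzene ring.
The closest candidate here is a methyl group (-CH3), but no six-membered all-carbon aromatic ring is present. No other fragment satisfies the full query, so there is no match.

No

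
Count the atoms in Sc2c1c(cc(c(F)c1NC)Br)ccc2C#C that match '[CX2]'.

2

Check the 17 heavy atoms by environment: 10× c (aromatic, X3) → no; 1× S (X2) → no; 1× N (X3) → no; 1× C (X4) → no; 1× F (X1) → no; 2× C (X2) → match; 1× Br (X1) → no.
That gives 2 matching atoms.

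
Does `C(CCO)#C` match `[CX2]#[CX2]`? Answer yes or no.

The pattern [CX2]#[CX2] describes a carbon-carbon triple bond — an alkyne.
The molecule carries an ethynyl group (-C#CH), whose atoms satisfy every constraint of the query, so the pattern matches.

Yes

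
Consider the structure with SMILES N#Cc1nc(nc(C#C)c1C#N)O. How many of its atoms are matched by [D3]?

4

Check the 13 heavy atoms by environment: 2× n (aromatic, D2) → no; 4× c (aromatic, D3) → match; 3× C (D2) → no; 1× C (D1) → no; 2× N (D1) → no; 1× O (D1) → no.
That gives 4 matching atoms.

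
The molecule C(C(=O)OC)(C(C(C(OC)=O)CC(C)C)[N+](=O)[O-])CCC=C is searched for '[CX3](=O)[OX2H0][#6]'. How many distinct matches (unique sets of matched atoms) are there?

[CX3](=O)[OX2H0][#6] is the SMARTS for an ester: a carbonyl carbon bonded to an oxygen that is itself bonded to carbon (no H on that O).
The molecule carries 2 separate instances of a methyl-ester group (-C(=O)OCH3) meeting every constraint; each maps to a distinct set of atoms, giving 2 matches.

2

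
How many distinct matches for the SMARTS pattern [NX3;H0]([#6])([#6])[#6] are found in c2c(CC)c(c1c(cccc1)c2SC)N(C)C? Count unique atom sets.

[NX3;H0]([#6])([#6])[#6] is the SMARTS for a tertiary amine: a trivalent nitrogen with no H, bonded to three carbons.
Exactly one fragment in the molecule meets all constraints, giving 1 match.

1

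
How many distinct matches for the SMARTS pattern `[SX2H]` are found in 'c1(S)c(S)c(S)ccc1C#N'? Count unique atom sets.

3

[SX2H] is the SMARTS for a thiol: an aliphatic sulfur with two connections, one being H.
The molecule carries 3 separate instances of a thiol (-SH) meeting every constraint; each maps to a distinct set of atoms, giving 3 matches.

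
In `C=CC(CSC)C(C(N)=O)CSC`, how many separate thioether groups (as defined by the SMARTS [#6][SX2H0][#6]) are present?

2

[#6][SX2H0][#6] is the SMARTS for a thioether: an aliphatic sulfur bridging two carbons with no H on the sulfur.
The molecule carries 2 separate instances of a methylthio ether (-SCH3) meeting every constraint; each maps to a distinct set of atoms, giving 2 matches.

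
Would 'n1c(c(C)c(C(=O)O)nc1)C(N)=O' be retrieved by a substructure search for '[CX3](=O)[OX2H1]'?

Yes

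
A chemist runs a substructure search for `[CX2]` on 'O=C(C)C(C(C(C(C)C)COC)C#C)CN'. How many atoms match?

2

The query [CX2] means: C with X2: aliphatic carbon with exactly 2 total connections.
Check the 16 heavy atoms by environment: 10× C (X4) → no; 1× N (X3) → no; 1× C (X3) → no; 1× O (X1) → no; 2× C (X2) → match; 1× O (X2) → no.
That gives 2 matching atoms.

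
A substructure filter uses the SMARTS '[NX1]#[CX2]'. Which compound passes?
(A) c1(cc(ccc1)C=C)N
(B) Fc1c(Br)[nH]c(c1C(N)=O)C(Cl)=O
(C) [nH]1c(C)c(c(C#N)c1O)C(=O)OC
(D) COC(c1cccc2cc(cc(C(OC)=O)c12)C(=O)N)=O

[NX1]#[CX2] describes a nitrogen triple-bonded to a two-connected carbon (a nitrile).
(A) has a primary amino group (-NH2) but the nitrogen is NX3 (three connections), not NX1 triple-bonded.
(B) has a primary amide (-C(=O)NH2) but the nitrogen is NX3, not NX1.
(C) contains a nitrile (-C#N), which satisfies every atom and bond constraint.
(D) has a primary amide (-C(=O)NH2) but the nitrogen is NX3, not NX1.
So the answer is (C).

C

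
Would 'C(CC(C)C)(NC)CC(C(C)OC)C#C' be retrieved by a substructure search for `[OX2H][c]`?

No

The pattern [OX2H][c] describes a hydroxyl oxygen attached to an aromatic carbon — a phenol.
The closest candidate here is a methoxy ether (-OCH3), but the oxygen has H0, not H1. No other fragment satisfies the full query, so there is no match.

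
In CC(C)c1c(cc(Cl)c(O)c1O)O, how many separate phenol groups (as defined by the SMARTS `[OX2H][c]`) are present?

[OX2H][c] is the SMARTS for a phenol: a hydroxyl oxygen attached to an aromatic carbon.
The molecule carries 3 separate instances of a hydroxyl group (-OH) meeting every constraint; each maps to a distinct set of atoms, giving 3 matches.

3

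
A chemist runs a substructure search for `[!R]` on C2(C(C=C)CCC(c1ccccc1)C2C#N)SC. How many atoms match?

6

The query [!R] means: !R matches any atom not in a ring.
Check the 18 heavy atoms by environment: 6× C (in 6-ring) → no; 6× c (aromatic, in 6-ring) → no; 1× S (acyclic) → match; 4× C (acyclic) → match; 1× N (acyclic) → match.
Summing the matching environments: 1 + 4 + 1 = 6 matching atoms.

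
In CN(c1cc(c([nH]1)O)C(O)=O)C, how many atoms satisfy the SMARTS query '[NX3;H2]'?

0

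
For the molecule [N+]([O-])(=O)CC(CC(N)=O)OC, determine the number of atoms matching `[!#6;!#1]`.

6

The query [!#6;!#1] means: not carbon and not hydrogen — any heteroatom.
Check the 11 heavy atoms by environment: 5× C → no; 3× O → match; 1× N → match; 1× N (charge +1) → match; 1× O (charge -1) → match.
Summing the matching environments: 3 + 1 + 1 + 1 = 6 matching atoms.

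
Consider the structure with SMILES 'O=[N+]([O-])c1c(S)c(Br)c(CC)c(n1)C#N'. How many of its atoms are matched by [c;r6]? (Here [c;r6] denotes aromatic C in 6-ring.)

5

The query [c;r6] means: aromatic carbon that belongs to a six-membered ring.
Check the 15 heavy atoms by environment: 1× n (aromatic, in 6-ring) → no; 5× c (aromatic, in 6-ring) → match; 1× N (charge +1, acyclic) → no; 1× O (charge -1, acyclic) → no; 1× O (acyclic) → no; 3× C (acyclic) → no; 1× N (acyclic) → no; 1× S (acyclic) → no; 1× Br (acyclic) → no.
That gives 5 matching atoms.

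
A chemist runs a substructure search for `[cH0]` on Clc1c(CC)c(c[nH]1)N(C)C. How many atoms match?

3

The query [cH0] means: aromatic carbon with no attached hydrogen (substituted or ring-fusion).
Check the 11 heavy atoms by environment: 1× n (aromatic, H1) → no; 3× c (aromatic, H0) → match; 1× c (aromatic, H1) → no; 1× N (H0) → no; 3× C (H3) → no; 1× Cl (H0) → no; 1× C (H2) → no.
That gives 3 matching atoms.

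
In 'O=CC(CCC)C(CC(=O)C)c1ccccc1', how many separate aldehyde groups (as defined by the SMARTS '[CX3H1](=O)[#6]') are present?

1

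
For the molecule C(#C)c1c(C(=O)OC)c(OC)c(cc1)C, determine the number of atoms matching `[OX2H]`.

The query [OX2H] means: aliphatic oxygen with two connections, one of which is H — an -OH oxygen.
Check the 15 heavy atoms by environment: 4× c (aromatic, H0, X3) → no; 2× c (aromatic, H1, X3) → no; 2× O (H0, X2) → no; 3× C (H3, X4) → no; 1× C (H0, X2) → no; 1× C (H1, X2) → no; 1× C (H0, X3) → no; 1× O (H0, X1) → no.
No environment satisfies the query, so 0 matching atoms.

0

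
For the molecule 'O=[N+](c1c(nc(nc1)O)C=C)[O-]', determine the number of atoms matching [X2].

3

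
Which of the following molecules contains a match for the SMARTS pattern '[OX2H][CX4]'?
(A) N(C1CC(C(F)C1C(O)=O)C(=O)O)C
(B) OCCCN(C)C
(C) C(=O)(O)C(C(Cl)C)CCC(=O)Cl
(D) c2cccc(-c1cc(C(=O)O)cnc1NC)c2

B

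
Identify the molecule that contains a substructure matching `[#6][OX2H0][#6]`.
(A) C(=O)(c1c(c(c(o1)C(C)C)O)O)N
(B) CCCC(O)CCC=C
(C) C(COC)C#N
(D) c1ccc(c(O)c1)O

[#6][OX2H0][#6] describes an aliphatic oxygen bridging two carbons with no H on the oxygen (an ether).
(A) has a hydroxyl group (-OH) but the oxygen has H1, not H0 bridging two carbons.
(B) has a hydroxyl group (-OH) but the oxygen has H1, not H0 bridging two carbons.
(C) contains a methoxy ether (-OCH3), which satisfies every atom and bond constraint.
(D) has a hydroxyl group (-OH) but the oxygen has H1, not H0 bridging two carbons.
So the answer is (C).

C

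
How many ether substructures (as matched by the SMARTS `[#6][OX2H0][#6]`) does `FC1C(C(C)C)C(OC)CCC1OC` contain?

[#6][OX2H0][#6] is the SMARTS for an ether: an aliphatic oxygen bridging two carbons with no H on the oxygen.
The molecule carries 2 separate instances of a methoxy ether (-OCH3) meeting every constraint; each maps to a distinct set of atoms, giving 2 matches.

2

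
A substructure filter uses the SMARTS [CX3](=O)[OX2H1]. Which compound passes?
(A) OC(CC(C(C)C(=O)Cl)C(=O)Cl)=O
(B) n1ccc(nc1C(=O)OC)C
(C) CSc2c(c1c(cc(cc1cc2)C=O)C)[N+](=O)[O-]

A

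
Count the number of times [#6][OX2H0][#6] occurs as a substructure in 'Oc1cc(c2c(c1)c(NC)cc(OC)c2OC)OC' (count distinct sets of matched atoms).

3

[#6][OX2H0][#6] is the SMARTS for an ether: an aliphatic oxygen bridging two carbons with no H on the oxygen.
The molecule carries 3 separate instances of a methoxy ether (-OCH3) meeting every constraint; each maps to a distinct set of atoms, giving 3 matches.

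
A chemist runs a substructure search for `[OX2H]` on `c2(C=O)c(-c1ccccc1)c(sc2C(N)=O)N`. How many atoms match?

0

The query [OX2H] means: aliphatic oxygen with two connections, one of which is H — an -OH oxygen.
Check the 17 heavy atoms by environment: 1× s (aromatic, H0, X2) → no; 5× c (aromatic, H0, X3) → no; 5× c (aromatic, H1, X3) → no; 1× C (H1, X3) → no; 2× O (H0, X1) → no; 1× C (H0, X3) → no; 2× N (H2, X3) → no.
No environment satisfies the query, so 0 matching atoms.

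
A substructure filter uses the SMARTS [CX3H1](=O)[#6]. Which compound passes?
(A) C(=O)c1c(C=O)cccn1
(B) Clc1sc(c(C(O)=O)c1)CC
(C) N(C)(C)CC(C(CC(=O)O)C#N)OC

[CX3H1](=O)[#6] describes an sp2 carbon with one H, double-bonded to O and single-bonded to carbon (an aldehyde).
(A) contains an aldehyde (-CHO), which satisfies every atom and bond constraint.
(B) has a carboxylic acid group (-C(=O)OH) but the carbonyl carbon has H0 and is bonded to O, not H1.
(C) has a carboxylic acid group (-C(=O)OH) but the carbonyl carbon has H0 and is bonded to O, not H1.
So the answer is (A).

A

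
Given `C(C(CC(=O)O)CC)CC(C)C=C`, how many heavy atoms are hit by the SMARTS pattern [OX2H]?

1

The query [OX2H] means: aliphatic oxygen with two connections, one of which is H — an -OH oxygen.
Check the 13 heavy atoms by environment: 2× C (H3, X4) → no; 2× C (H1, X4) → no; 4× C (H2, X4) → no; 1× C (H0, X3) → no; 1× O (H0, X1) → no; 1× O (H1, X2) → match; 1× C (H1, X3) → no; 1× C (H2, X3) → no.
That gives 1 matching atom.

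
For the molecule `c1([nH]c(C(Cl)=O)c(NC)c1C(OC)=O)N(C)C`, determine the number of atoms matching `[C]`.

6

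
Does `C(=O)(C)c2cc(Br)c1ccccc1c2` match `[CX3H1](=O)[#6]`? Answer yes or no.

No

The pattern [CX3H1](=O)[#6] describes an sp2 carbon with one H, double-bonded to O and single-bonded to carbon — an aldehyde.
The closest candidate here is an acetyl/ketone group (-C(=O)CH3), but the carbonyl carbon has H0 (two carbon neighbours), not H1. No other fragment satisfies the full query, so there is no match.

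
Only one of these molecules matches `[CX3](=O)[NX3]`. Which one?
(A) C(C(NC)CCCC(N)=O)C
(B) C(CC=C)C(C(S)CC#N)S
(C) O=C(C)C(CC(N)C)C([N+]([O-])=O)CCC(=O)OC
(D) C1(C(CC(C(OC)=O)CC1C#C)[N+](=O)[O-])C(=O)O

A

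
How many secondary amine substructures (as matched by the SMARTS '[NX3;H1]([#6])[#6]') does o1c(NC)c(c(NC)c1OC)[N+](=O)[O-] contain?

2

[NX3;H1]([#6])[#6] is the SMARTS for a secondary amine: a trivalent nitrogen with one H, bonded to two carbons.
The molecule carries 2 separate instances of an N-methylamino group (-NHCH3) meeting every constraint; each maps to a distinct set of atoms, giving 2 matches.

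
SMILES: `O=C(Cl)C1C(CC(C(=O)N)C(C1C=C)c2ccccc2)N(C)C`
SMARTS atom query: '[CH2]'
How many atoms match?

Check the 23 heavy atoms by environment: 6× C (H1) → no; 2× C (H2) → match; 2× C (H0) → no; 2× O (H0) → no; 1× N (H2) → no; 1× Cl (H0) → no; 1× c (aromatic, H0) → no; 5× c (aromatic, H1) → no; 1× N (H0) → no; 2× C (H3) → no.
That gives 2 matching atoms.

2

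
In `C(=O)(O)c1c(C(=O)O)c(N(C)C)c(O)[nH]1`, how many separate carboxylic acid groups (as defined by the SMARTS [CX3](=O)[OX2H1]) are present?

[CX3](=O)[OX2H1] is the SMARTS for a carboxylic acid: an sp2 carbon double-bonded to O and single-bonded to an -OH oxygen.
The molecule carries 2 separate instances of a carboxylic acid group (-C(=O)OH) meeting every constraint; each maps to a distinct set of atoms, giving 2 matches.

2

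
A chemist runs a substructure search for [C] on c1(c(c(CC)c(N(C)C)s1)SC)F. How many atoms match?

5

The query [C] means: uppercase C matches aliphatic (non-aromatic) carbon only.
Check the 13 heavy atoms by environment: 1× s (aromatic) → no; 4× c (aromatic) → no; 5× C → match; 1× F → no; 1× N → no; 1× S → no.
That gives 5 matching atoms.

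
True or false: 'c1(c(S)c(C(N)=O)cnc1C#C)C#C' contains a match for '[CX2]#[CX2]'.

The pattern [CX2]#[CX2] describes a carbon-carbon triple bond — an alkyne.
The molecule carries an ethynyl group (-C#CH), whose atoms satisfy every constraint of the query, so the pattern matches.

True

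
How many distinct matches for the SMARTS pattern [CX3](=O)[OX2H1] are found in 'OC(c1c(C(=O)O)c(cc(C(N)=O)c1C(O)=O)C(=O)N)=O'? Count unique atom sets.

[CX3](=O)[OX2H1] is the SMARTS for a carboxylic acid: an sp2 carbon double-bonded to O and single-bonded to an -OH oxygen.
The molecule carries 3 separate instances of a carboxylic acid group (-C(=O)OH) meeting every constraint; each maps to a distinct set of atoms, giving 3 matches.

3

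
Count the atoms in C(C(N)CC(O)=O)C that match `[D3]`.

The query [D3] means: atom with exactly three heavy-atom neighbours.
Check the 8 heavy atoms by environment: 2× C (D2) → no; 2× C (D3) → match; 1× C (D1) → no; 1× N (D1) → no; 2× O (D1) → no.
That gives 2 matching atoms.

2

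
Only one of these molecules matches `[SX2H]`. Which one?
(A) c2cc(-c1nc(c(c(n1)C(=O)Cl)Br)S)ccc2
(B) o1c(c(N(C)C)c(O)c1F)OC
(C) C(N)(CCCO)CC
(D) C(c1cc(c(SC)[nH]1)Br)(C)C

A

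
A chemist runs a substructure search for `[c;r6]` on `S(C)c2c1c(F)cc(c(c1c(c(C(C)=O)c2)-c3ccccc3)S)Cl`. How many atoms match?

The query [c;r6] means: aromatic carbon that belongs to a six-membered ring.
Check the 24 heavy atoms by environment: 16× c (aromatic, in 6-ring) → match; 3× C (acyclic) → no; 1× O (acyclic) → no; 2× S (acyclic) → no; 1× F (acyclic) → no; 1× Cl (acyclic) → no.
That gives 16 matching atoms.

16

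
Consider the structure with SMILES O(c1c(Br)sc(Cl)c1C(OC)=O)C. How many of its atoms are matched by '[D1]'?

The query [D1] means: atom with exactly one heavy-atom neighbour (degree 1).
Check the 13 heavy atoms by environment: 1× s (aromatic, D2) → no; 4× c (aromatic, D3) → no; 2× O (D2) → no; 2× C (D1) → match; 1× C (D3) → no; 1× O (D1) → match; 1× Br (D1) → match; 1× Cl (D1) → match.
Summing the matching environments: 2 + 1 + 1 + 1 = 5 matching atoms.

5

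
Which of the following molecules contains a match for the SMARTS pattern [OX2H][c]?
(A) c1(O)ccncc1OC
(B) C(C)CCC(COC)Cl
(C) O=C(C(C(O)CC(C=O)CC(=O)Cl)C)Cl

[OX2H][c] describes a hydroxyl oxygen attached to an aromatic carbon (a phenol).
(A) contains a hydroxyl group (-OH), which satisfies every atom and bond constraint.
(B) has a methoxy ether (-OCH3) but the oxygen has H0, not H1.
(C) has a hydroxyl group (-OH) but the -OH is on an aliphatic carbon, not an aromatic c.
So the answer is (A).

A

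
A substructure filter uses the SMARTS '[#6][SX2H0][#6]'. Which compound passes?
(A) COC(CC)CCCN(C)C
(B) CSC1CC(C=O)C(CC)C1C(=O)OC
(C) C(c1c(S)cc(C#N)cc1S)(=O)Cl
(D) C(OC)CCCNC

[#6][SX2H0][#6] describes an aliphatic sulfur bridging two carbons with no H on the sulfur (a thioether).
(A) has a methoxy ether (-OCH3) but the bridging atom is O, not S.
(B) contains a methylthio ether (-SCH3), which satisfies every atom and bond constraint.
(C) has a thiol (-SH) but the sulfur has H1, not H0 bridging two carbons.
(D) has a methoxy ether (-OCH3) but the bridging atom is O, not S.
So the answer is (B).

B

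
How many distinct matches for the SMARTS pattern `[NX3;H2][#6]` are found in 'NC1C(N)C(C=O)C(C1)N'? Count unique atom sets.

3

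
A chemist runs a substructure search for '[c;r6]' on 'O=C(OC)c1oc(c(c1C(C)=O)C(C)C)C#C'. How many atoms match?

0

The query [c;r6] means: aromatic carbon that belongs to a six-membered ring.
Check the 17 heavy atoms by environment: 1× o (aromatic, in 5-ring) → no; 4× c (aromatic, in 5-ring) → no; 9× C (acyclic) → no; 3× O (acyclic) → no.
No environment satisfies the query, so 0 matching atoms.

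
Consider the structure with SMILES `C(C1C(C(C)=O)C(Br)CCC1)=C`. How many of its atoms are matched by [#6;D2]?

4

The query [#6;D2] means: any carbon bonded to exactly two heavy atoms.
Check the 12 heavy atoms by environment: 4× C (D2) → match; 4× C (D3) → no; 1× Br (D1) → no; 2× C (D1) → no; 1× O (D1) → no.
That gives 4 matching atoms.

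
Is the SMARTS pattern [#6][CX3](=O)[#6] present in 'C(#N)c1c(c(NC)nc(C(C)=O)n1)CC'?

Yes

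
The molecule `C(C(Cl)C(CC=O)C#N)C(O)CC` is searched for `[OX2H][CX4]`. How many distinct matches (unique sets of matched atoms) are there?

1

[OX2H][CX4] is the SMARTS for an aliphatic alcohol: a hydroxyl oxygen bound to an sp3 (X4) carbon.
Exactly one fragment in the molecule meets all constraints, giving 1 match.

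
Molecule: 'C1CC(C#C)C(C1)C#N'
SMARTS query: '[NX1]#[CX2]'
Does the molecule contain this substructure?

Yes

The pattern [NX1]#[CX2] describes a nitrogen triple-bonded to a two-connected carbon — a nitrile.
The molecule carries a nitrile (-C#N), whose atoms satisfy every constraint of the query, so the pattern matches.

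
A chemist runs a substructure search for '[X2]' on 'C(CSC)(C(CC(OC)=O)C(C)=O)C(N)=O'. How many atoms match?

2

Check the 16 heavy atoms by environment: 7× C (X4) → no; 3× C (X3) → no; 3× O (X1) → no; 1× O (X2) → match; 1× S (X2) → match; 1× N (X3) → no.
Summing the matching environments: 1 + 1 = 2 matching atoms.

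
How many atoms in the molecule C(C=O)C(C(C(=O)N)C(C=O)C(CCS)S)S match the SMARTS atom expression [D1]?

7

The query [D1] means: atom with exactly one heavy-atom neighbour (degree 1).
Check the 17 heavy atoms by environment: 5× C (D2) → no; 5× C (D3) → no; 3× S (D1) → match; 3× O (D1) → match; 1× N (D1) → match.
Summing the matching environments: 3 + 3 + 1 = 7 matching atoms.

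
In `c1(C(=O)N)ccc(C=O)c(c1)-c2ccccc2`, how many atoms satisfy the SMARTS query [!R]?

5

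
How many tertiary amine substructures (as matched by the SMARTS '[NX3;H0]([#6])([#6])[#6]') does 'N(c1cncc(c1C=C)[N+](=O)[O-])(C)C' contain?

1

[NX3;H0]([#6])([#6])[#6] is the SMARTS for a tertiary amine: a trivalent nitrogen with no H, bonded to three carbons.
Exactly one fragment in the molecule meets all constraints, giving 1 match.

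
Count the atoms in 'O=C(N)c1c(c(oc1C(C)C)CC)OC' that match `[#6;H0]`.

Check the 15 heavy atoms by environment: 1× o (aromatic, H0) → no; 4× c (aromatic, H0) → match; 2× O (H0) → no; 4× C (H3) → no; 1× C (H2) → no; 1× C (H1) → no; 1× C (H0) → match; 1× N (H2) → no.
Summing the matching environments: 4 + 1 = 5 matching atoms.

5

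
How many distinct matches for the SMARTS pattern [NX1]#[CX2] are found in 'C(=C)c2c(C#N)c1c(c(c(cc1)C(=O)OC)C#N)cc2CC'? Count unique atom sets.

[NX1]#[CX2] is the SMARTS for a nitrile: a nitrogen triple-bonded to a two-connected carbon.
The molecule carries 2 separate instances of a nitrile (-C#N) meeting every constraint; each maps to a distinct set of atoms, giving 2 matches.

2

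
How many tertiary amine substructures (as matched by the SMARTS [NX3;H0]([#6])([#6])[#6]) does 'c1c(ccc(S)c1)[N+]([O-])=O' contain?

0

[NX3;H0]([#6])([#6])[#6] is the SMARTS for a tertiary amine: a trivalent nitrogen with no H, bonded to three carbons.
No fragment in the molecule satisfies every constraint, giving 0 matches.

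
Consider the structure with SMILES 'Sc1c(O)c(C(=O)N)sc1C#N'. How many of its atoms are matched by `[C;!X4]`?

2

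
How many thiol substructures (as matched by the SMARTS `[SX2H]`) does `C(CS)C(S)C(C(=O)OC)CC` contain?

[SX2H] is the SMARTS for a thiol: an aliphatic sulfur with two connections, one being H.
The molecule carries 2 separate instances of a thiol (-SH) meeting every constraint; each maps to a distinct set of atoms, giving 2 matches.

2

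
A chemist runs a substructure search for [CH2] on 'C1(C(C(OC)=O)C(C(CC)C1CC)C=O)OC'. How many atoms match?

Check the 17 heavy atoms by environment: 6× C (H1) → no; 2× C (H2) → match; 4× C (H3) → no; 4× O (H0) → no; 1× C (H0) → no.
That gives 2 matching atoms.

2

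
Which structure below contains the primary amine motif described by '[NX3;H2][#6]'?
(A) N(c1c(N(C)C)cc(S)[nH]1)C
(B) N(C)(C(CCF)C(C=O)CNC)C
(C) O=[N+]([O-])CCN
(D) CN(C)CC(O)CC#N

C

[NX3;H2][#6] describes a trivalent nitrogen with two H attached to carbon (a primary amine).
(A) has an N-methylamino group (-NHCH3) but the nitrogen bears two carbons and only one H (H1), not H2.
(B) has a dimethylamino group (-N(CH3)2) but the nitrogen has H0, not H2.
(C) contains a primary amino group (-NH2), which satisfies every atom and bond constraint.
(D) has a nitrile (-C#N) but the nitrogen is NX1 (triple-bonded), not NX3 with two H.
So the answer is (C).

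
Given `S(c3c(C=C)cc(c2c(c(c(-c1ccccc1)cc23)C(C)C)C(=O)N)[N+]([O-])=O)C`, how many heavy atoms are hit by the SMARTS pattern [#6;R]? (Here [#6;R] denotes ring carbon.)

Check the 29 heavy atoms by environment: 16× c (aromatic, in 6-ring) → match; 1× S (acyclic) → no; 7× C (acyclic) → no; 1× N (charge +1, acyclic) → no; 1× O (charge -1, acyclic) → no; 2× O (acyclic) → no; 1× N (acyclic) → no.
That gives 16 matching atoms.

16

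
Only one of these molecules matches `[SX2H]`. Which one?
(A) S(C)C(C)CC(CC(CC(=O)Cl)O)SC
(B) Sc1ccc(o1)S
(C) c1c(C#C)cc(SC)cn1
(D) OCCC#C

B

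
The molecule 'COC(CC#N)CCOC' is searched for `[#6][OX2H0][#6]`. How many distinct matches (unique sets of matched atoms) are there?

2

[#6][OX2H0][#6] is the SMARTS for an ether: an aliphatic oxygen bridging two carbons with no H on the oxygen.
The molecule carries 2 separate instances of a methoxy ether (-OCH3) meeting every constraint; each maps to a distinct set of atoms, giving 2 matches.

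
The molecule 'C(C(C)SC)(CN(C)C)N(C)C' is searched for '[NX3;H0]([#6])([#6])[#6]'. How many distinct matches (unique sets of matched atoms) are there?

2

[NX3;H0]([#6])([#6])[#6] is the SMARTS for a tertiary amine: a trivalent nitrogen with no H, bonded to three carbons.
The molecule carries 2 separate instances of a dimethylamino group (-N(CH3)2) meeting every constraint; each maps to a distinct set of atoms, giving 2 matches.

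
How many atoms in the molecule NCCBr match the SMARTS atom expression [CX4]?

2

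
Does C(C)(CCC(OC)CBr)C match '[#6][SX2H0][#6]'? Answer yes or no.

The pattern [#6][SX2H0][#6] describes an aliphatic sulfur bridging two carbons with no H on the sulfur — a thioether.
The closest candidate here is a methoxy ether (-OCH3), but the bridging atom is O, not S. No other fragment satisfies the full query, so there is no match.

No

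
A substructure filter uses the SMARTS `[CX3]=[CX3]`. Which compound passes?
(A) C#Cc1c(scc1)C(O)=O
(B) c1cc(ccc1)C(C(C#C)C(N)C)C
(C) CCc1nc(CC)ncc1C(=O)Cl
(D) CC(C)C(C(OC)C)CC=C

[CX3]=[CX3] describes a non-aromatic C=C double bond between two sp2 carbons (an alkene).
(A) has an ethynyl group (-C#CH) but the C-C bond is a triple bond, not a double bond.
(B) has an ethynyl group (-C#CH) but the C-C bond is a triple bond, not a double bond.
(C) has an ethyl group (-CH2CH3) but its C-C bond is a single bond between CX4 carbons, not CX3=CX3.
(D) contains a vinyl group (-CH=CH2), which satisfies every atom and bond constraint.
So the answer is (D).

D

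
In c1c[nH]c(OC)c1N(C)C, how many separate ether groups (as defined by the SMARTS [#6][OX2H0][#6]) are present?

[#6][OX2H0][#6] is the SMARTS for an ether: an aliphatic oxygen bridging two carbons with no H on the oxygen.
Exactly one fragment in the molecule meets all constraints, giving 1 match.

1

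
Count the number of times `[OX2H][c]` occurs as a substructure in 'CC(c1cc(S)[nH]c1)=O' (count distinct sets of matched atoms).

[OX2H][c] is the SMARTS for a phenol: a hydroxyl oxygen attached to an aromatic carbon.
No fragment in the molecule satisfies every constraint, giving 0 matches.

0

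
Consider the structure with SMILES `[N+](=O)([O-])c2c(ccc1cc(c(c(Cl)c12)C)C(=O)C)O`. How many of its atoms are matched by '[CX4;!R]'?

2

The query [CX4;!R] means: aliphatic carbon with four total connections, not in a ring.
Check the 19 heavy atoms by environment: 10× c (aromatic, X3, in 6-ring) → no; 2× C (X4, acyclic) → match; 1× Cl (X1, acyclic) → no; 1× N (charge +1, X3, acyclic) → no; 1× O (charge -1, X1, acyclic) → no; 2× O (X1, acyclic) → no; 1× C (X3, acyclic) → no; 1× O (X2, acyclic) → no.
That gives 2 matching atoms.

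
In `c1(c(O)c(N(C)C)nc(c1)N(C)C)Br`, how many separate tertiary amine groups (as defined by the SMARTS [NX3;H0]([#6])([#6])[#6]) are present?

2

[NX3;H0]([#6])([#6])[#6] is the SMARTS for a tertiary amine: a trivalent nitrogen with no H, bonded to three carbons.
The molecule carries 2 separate instances of a dimethylamino group (-N(CH3)2) meeting every constraint; each maps to a distinct set of atoms, giving 2 matches.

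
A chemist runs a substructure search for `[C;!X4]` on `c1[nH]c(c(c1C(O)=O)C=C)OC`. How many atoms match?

3

The query [C;!X4] means: aliphatic carbon that does not have four total connections.
Check the 12 heavy atoms by environment: 1× n (aromatic, X3) → no; 4× c (aromatic, X3) → no; 2× O (X2) → no; 1× C (X4) → no; 3× C (X3) → match; 1× O (X1) → no.
That gives 3 matching atoms.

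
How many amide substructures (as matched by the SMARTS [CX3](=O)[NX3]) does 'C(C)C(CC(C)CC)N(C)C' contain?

[CX3](=O)[NX3] is the SMARTS for an amide: a carbonyl carbon bonded to a trivalent nitrogen.
No fragment in the molecule satisfies every constraint, giving 0 matches.

0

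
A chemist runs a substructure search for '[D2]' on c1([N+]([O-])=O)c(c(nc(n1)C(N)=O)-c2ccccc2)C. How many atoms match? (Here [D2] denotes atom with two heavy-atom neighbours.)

Check the 19 heavy atoms by environment: 2× n (aromatic, D2) → match; 5× c (aromatic, D3) → no; 1× N (charge +1, D3) → no; 1× O (charge -1, D1) → no; 2× O (D1) → no; 5× c (aromatic, D2) → match; 1× C (D1) → no; 1× C (D3) → no; 1× N (D1) → no.
Summing the matching environments: 2 + 5 = 7 matching atoms.

7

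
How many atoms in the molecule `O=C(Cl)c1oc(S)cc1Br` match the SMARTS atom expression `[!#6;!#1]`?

5

The query [!#6;!#1] means: not carbon and not hydrogen — any heteroatom.
Check the 10 heavy atoms by environment: 1× o (aromatic) → match; 4× c (aromatic) → no; 1× S → match; 1× C → no; 1× O → match; 1× Cl → match; 1× Br → match.
Summing the matching environments: 1 + 1 + 1 + 1 + 1 = 5 matching atoms.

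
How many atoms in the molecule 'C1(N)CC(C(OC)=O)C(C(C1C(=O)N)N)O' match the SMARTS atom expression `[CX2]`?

Check the 16 heavy atoms by environment: 7× C (X4) → no; 2× C (X3) → no; 2× O (X1) → no; 2× O (X2) → no; 3× N (X3) → no.
No environment satisfies the query, so 0 matching atoms.

0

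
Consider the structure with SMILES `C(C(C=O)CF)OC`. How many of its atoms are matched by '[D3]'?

The query [D3] means: atom with exactly three heavy-atom neighbours.
Check the 8 heavy atoms by environment: 3× C (D2) → no; 1× C (D3) → match; 1× F (D1) → no; 1× O (D2) → no; 1× C (D1) → no; 1× O (D1) → no.
That gives 1 matching atom.

1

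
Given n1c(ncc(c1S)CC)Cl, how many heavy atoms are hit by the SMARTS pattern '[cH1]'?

1

The query [cH1] means: aromatic carbon bearing exactly one hydrogen.
Check the 10 heavy atoms by environment: 2× n (aromatic, H0) → no; 3× c (aromatic, H0) → no; 1× c (aromatic, H1) → match; 1× Cl (H0) → no; 1× S (H1) → no; 1× C (H2) → no; 1× C (H3) → no.
That gives 1 matching atom.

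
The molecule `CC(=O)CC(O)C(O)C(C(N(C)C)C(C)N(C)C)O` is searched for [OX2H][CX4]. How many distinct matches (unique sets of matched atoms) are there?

3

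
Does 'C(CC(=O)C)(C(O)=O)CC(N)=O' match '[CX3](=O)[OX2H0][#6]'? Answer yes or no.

The pattern [CX3](=O)[OX2H0][#6] describes a carbonyl carbon bonded to an oxygen that is itself bonded to carbon (no H on that O) — an ester.
The closest candidate here is a primary amide (-C(=O)NH2), but the carbonyl is bonded to N, not to an O-C linkage. No other fragment satisfies the full query, so there is no match.

No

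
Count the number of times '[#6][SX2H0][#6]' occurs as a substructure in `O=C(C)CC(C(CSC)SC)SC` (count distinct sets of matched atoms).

3

[#6][SX2H0][#6] is the SMARTS for a thioether: an aliphatic sulfur bridging two carbons with no H on the sulfur.
The molecule carries 3 separate instances of a methylthio ether (-SCH3) meeting every constraint; each maps to a distinct set of atoms, giving 3 matches.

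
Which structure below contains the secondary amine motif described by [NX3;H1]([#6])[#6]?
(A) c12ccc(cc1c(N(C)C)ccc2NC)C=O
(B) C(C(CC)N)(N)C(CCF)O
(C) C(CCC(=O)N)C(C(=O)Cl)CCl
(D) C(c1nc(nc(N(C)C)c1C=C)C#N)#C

[NX3;H1]([#6])[#6] describes a trivalent nitrogen with one H, bonded to two carbons (a secondary amine).
(A) contains an N-methylamino group (-NHCH3), which satisfies every atom and bond constraint.
(B) has a primary amino group (-NH2) but the nitrogen has H2 and only one carbon neighbour.
(C) has a primary amide (-C(=O)NH2) but the -C(=O)NH2 nitrogen has H2, not H1.
(D) has a dimethylamino group (-N(CH3)2) but the nitrogen has H0, not H1.
So the answer is (A).

A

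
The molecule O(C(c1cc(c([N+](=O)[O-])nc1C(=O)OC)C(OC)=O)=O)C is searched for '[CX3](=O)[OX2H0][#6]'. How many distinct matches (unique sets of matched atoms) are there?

[CX3](=O)[OX2H0][#6] is the SMARTS for an ester: a carbonyl carbon bonded to an oxygen that is itself bonded to carbon (no H on that O).
The molecule carries 3 separate instances of a methyl-ester group (-C(=O)OCH3) meeting every constraint; each maps to a distinct set of atoms, giving 3 matches.

3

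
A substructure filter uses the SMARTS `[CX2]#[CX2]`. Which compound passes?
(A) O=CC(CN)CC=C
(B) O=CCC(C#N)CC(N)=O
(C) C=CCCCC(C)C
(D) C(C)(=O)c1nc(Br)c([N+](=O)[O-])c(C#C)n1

[CX2]#[CX2] describes a carbon-carbon triple bond (an alkyne).
(A) has a vinyl group (-CH=CH2) but the C=C is a double bond; both carbons are CX3, not CX2.
(B) has a nitrile (-C#N) but the triple bond is C#N, not C#C.
(C) has a vinyl group (-CH=CH2) but the C=C is a double bond; both carbons are CX3, not CX2.
(D) contains an ethynyl group (-C#CH), which satisfies every atom and bond constraint.
So the answer is (D).

D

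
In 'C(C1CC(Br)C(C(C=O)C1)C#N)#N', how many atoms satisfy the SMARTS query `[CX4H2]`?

The query [CX4H2] means: sp3 carbon (X4) with exactly two hydrogens.
Check the 13 heavy atoms by environment: 4× C (H1, X4) → no; 2× C (H2, X4) → match; 1× Br (H0, X1) → no; 2× C (H0, X2) → no; 2× N (H0, X1) → no; 1× C (H1, X3) → no; 1× O (H0, X1) → no.
That gives 2 matching atoms.

2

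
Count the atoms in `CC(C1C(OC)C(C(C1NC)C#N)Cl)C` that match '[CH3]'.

4

The query [CH3] means: aliphatic carbon with exactly three hydrogens.
Check the 15 heavy atoms by environment: 6× C (H1) → no; 1× C (H0) → no; 1× N (H0) → no; 1× N (H1) → no; 4× C (H3) → match; 1× Cl (H0) → no; 1× O (H0) → no.
That gives 4 matching atoms.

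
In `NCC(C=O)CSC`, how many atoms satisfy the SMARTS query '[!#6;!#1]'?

Check the 8 heavy atoms by environment: 5× C → no; 1× N → match; 1× S → match; 1× O → match.
Summing the matching environments: 1 + 1 + 1 = 3 matching atoms.

3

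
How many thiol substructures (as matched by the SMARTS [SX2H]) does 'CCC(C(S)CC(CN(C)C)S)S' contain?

3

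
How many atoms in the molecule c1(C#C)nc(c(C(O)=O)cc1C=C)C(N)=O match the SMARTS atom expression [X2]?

The query [X2] means: any atom with exactly two total connections (bonds + H).
Check the 16 heavy atoms by environment: 1× n (aromatic, X2) → match; 5× c (aromatic, X3) → no; 2× C (X2) → match; 4× C (X3) → no; 2× O (X1) → no; 1× N (X3) → no; 1× O (X2) → match.
Summing the matching environments: 1 + 2 + 1 = 4 matching atoms.

4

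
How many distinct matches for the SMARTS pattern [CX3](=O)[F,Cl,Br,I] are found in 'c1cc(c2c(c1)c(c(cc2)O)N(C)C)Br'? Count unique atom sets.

0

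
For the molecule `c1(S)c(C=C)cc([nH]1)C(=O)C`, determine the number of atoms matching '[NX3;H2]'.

0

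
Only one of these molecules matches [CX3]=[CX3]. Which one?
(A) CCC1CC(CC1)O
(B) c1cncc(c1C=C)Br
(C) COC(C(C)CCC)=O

[CX3]=[CX3] describes a non-aromatic C=C double bond between two sp2 carbons (an alkene).
(A) has an ethyl group (-CH2CH3) but its C-C bond is a single bond between CX4 carbons, not CX3=CX3.
(B) contains a vinyl group (-CH=CH2), which satisfies every atom and bond constraint.
(C) has an ethyl group (-CH2CH3) but its C-C bond is a single bond between CX4 carbons, not CX3=CX3.
So the answer is (B).

B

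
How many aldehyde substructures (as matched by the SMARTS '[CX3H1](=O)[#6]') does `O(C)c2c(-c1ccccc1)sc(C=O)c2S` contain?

[CX3H1](=O)[#6] is the SMARTS for an aldehyde: an sp2 carbon with one H, double-bonded to O and single-bonded to carbon.
Exactly one fragment in the molecule meets all constraints, giving 1 match.

1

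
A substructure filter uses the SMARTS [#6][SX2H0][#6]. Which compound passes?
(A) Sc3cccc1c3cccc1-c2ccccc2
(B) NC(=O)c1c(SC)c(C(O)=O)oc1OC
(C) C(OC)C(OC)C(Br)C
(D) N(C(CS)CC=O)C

B

[#6][SX2H0][#6] describes an aliphatic sulfur bridging two carbons with no H on the sulfur (a thioether).
(A) has a thiol (-SH) but the sulfur has H1, not H0 bridging two carbons.
(B) contains a methylthio ether (-SCH3), which satisfies every atom and bond constraint.
(C) has a methoxy ether (-OCH3) but the bridging atom is O, not S.
(D) has a thiol (-SH) but the sulfur has H1, not H0 bridging two carbons.
So the answer is (B).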